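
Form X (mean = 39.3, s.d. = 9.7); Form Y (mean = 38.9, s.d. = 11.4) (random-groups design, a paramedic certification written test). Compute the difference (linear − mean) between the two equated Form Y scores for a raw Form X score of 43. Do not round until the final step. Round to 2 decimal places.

0.65

Mean-equated: 43 + (38.9 − 39.3) = 42.60
Linear-equated: (11.4/9.7)(43 − 39.3) + 38.9 = 43.248
Difference = 43.248 − 42.60 = 0.65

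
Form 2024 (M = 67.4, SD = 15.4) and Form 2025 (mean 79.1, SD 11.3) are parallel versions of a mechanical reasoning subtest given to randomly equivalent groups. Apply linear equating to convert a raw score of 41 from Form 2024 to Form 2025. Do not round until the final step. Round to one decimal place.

Linear equating: y = (SD_Y/SD_X)(x − M_X) + M_Y
y = (11.3/15.4)(41 − 67.4) + 79.1
y = 0.733766 × -26.4 + 79.1 = -19.3714 + 79.1 = 59.7

59.7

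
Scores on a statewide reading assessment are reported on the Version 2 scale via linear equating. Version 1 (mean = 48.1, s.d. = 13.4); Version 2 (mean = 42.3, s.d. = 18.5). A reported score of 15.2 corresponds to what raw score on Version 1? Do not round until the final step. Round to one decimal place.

Invert y = (SD_Y/SD_X)(x − M_X) + M_Y:
x = (SD_X/SD_Y)(y − M_Y) + M_X = (13.4/18.5)(15.2 − 42.3) + 48.1
x = 0.724324 × -27.100 + 48.1 = 28.5

28.5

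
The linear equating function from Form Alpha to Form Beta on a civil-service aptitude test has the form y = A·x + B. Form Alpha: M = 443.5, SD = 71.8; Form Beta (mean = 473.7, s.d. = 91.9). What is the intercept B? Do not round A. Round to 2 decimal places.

A = SD_Y / SD_X = 91.9 / 71.8 = 1.279944
B = M_Y − A·M_X = 473.7 − 1.279944 × 443.5 = -93.96

-93.96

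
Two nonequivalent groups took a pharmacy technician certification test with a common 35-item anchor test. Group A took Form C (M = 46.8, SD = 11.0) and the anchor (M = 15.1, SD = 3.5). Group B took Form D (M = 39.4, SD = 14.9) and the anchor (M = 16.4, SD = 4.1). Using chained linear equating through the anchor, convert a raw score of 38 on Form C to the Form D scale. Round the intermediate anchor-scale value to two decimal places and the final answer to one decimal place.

Form C → anchor (Group A): v = (3.5/11.0)(38 − 46.8) + 15.1 = 12.30
anchor → Form D (Group B): y = (14.9/4.1)(12.30 − 16.4) + 39.4 = 24.5

24.5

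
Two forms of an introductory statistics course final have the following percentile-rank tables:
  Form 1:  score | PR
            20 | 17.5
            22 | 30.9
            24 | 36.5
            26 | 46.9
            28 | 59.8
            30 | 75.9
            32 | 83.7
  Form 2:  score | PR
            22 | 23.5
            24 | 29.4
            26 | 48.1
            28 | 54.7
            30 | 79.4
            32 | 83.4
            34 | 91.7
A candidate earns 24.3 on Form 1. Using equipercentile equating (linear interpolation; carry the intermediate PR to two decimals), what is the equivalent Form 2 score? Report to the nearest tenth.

PR of 24.3 on Form 1: 36.5 + (24.3 − 24)/(26 − 24) × (46.9 − 36.5) = 38.06
On Form 2, PR 38.06 falls between score 24 (PR 29.4) and 26 (PR 48.1).
Interpolate: 24 + (38.06 − 29.4)/(48.1 − 29.4) × (26 − 24) = 24.9

24.9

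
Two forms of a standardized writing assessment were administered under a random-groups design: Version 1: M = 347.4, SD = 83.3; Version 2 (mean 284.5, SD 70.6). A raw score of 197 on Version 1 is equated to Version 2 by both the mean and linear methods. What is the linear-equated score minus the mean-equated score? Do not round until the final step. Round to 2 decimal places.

Mean-equated: 197 + (284.5 − 347.4) = 134.10
Linear-equated: (70.6/83.3)(197 − 347.4) + 284.5 = 157.030
Difference = 157.030 − 134.10 = 22.93

22.93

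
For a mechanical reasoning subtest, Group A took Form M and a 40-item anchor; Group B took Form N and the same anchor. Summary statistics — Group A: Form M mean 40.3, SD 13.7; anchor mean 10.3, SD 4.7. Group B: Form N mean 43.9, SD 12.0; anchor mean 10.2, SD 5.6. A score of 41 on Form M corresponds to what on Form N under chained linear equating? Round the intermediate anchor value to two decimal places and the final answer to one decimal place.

Form M → anchor (Group A): v = (4.7/13.7)(41 − 40.3) + 10.3 = 10.54
anchor → Form N (Group B): y = (12.0/5.6)(10.54 − 10.2) + 43.9 = 44.6

44.6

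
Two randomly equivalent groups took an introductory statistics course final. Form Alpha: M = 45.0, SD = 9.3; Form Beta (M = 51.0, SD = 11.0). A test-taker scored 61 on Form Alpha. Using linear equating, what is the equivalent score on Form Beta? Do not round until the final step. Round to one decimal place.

Linear equating: y = (SD_Y/SD_X)(x − M_X) + M_Y
y = (11.0/9.3)(61 − 45.0) + 51.0
y = 1.182796 × 16.0 + 51.0 = 18.9247 + 51.0 = 69.9

69.9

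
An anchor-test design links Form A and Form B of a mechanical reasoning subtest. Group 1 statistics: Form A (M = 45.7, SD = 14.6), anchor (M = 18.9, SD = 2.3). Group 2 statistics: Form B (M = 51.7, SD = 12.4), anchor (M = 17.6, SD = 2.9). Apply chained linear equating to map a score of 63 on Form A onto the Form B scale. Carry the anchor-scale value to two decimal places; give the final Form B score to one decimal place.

68.9

Form A → anchor (Group 1): v = (2.3/14.6)(63 − 45.7) + 18.9 = 21.63
anchor → Form B (Group 2): y = (12.4/2.9)(21.63 − 17.6) + 51.7 = 68.9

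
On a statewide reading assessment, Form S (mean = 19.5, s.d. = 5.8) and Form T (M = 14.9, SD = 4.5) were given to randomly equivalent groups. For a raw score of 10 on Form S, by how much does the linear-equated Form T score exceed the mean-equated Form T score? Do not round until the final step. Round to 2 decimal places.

Mean-equated: 10 + (14.9 − 19.5) = 5.40
Linear-equated: (4.5/5.8)(10 − 19.5) + 14.9 = 7.529
Difference = 7.529 − 5.40 = 2.13

2.13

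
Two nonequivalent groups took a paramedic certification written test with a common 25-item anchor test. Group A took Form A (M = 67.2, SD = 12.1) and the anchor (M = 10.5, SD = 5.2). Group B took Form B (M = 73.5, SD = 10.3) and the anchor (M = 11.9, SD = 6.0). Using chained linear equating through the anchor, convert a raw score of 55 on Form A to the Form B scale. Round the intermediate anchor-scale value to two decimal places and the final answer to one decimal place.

62.1

Form A → anchor (Group A): v = (5.2/12.1)(55 − 67.2) + 10.5 = 5.26
anchor → Form B (Group B): y = (10.3/6.0)(5.26 − 11.9) + 73.5 = 62.1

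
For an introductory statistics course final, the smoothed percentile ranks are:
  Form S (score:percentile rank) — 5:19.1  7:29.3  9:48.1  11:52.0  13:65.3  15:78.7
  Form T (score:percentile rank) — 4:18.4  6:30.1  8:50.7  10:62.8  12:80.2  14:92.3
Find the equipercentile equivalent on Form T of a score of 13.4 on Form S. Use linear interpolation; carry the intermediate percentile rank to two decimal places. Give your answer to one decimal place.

PR of 13.4 on Form S: 65.3 + (13.4 − 13)/(15 − 13) × (78.7 − 65.3) = 67.98
On Form T, PR 67.98 falls between score 10 (PR 62.8) and 12 (PR 80.2).
Interpolate: 10 + (67.98 − 62.8)/(80.2 − 62.8) × (12 − 10) = 10.6

10.6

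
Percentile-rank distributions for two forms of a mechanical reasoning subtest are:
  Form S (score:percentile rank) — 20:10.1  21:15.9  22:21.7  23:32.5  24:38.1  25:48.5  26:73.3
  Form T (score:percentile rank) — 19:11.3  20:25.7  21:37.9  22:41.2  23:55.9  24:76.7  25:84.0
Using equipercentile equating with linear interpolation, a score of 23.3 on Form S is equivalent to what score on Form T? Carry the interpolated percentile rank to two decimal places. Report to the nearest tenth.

PR of 23.3 on Form S: 32.5 + (23.3 − 23)/(24 − 23) × (38.1 − 32.5) = 34.18
On Form T, PR 34.18 falls between score 20 (PR 25.7) and 21 (PR 37.9).
Interpolate: 20 + (34.18 − 25.7)/(37.9 − 25.7) × (21 − 20) = 20.7

20.7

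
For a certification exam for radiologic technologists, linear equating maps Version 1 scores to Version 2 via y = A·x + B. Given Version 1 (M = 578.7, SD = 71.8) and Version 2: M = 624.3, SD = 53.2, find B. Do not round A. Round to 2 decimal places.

195.51

A = SD_Y / SD_X = 53.2 / 71.8 = 0.740947
B = M_Y − A·M_X = 624.3 − 0.740947 × 578.7 = 195.51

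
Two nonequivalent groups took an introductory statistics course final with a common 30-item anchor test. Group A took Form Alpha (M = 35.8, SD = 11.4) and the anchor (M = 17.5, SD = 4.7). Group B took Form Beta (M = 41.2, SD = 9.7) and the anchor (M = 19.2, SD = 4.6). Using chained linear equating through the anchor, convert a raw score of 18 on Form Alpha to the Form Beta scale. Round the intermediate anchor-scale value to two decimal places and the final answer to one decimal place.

Form Alpha → anchor (Group A): v = (4.7/11.4)(18 − 35.8) + 17.5 = 10.16
anchor → Form Beta (Group B): y = (9.7/4.6)(10.16 − 19.2) + 41.2 = 22.1

22.1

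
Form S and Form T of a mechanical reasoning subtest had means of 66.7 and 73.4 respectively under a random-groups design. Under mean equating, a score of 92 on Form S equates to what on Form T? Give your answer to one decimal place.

98.7

Mean equating: y = x + (M_Y − M_X) = 92 + (73.4 − 66.7) = 98.7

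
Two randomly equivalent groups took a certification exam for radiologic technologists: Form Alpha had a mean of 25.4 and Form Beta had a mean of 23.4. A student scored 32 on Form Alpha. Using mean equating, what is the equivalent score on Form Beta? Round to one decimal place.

30.0

Mean equating: y = x + (M_Y − M_X) = 32 + (23.4 − 25.4) = 30.0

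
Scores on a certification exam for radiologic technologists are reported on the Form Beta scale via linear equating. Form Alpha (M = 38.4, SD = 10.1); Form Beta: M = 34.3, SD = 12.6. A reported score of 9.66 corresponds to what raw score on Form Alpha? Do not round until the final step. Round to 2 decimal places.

Invert y = (SD_Y/SD_X)(x − M_X) + M_Y:
x = (SD_X/SD_Y)(y − M_Y) + M_X = (10.1/12.6)(9.66 − 34.3) + 38.4
x = 0.801587 × -24.640 + 38.4 = 18.65

18.65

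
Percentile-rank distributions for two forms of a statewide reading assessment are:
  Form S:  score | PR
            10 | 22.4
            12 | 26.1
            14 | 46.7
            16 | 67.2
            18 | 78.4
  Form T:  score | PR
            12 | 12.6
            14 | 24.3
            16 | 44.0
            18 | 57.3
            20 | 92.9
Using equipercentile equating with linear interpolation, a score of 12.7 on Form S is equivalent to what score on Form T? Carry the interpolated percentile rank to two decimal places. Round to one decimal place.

PR of 12.7 on Form S: 26.1 + (12.7 − 12)/(14 − 12) × (46.7 − 26.1) = 33.31
On Form T, PR 33.31 falls between score 14 (PR 24.3) and 16 (PR 44.0).
Interpolate: 14 + (33.31 − 24.3)/(44.0 − 24.3) × (16 − 14) = 14.9

14.9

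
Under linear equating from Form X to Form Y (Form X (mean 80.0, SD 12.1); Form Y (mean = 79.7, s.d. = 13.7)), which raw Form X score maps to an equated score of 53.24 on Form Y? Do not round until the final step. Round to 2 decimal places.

56.63

Invert y = (SD_Y/SD_X)(x − M_X) + M_Y:
x = (SD_X/SD_Y)(y − M_Y) + M_X = (12.1/13.7)(53.24 − 79.7) + 80.0
x = 0.883212 × -26.460 + 80.0 = 56.63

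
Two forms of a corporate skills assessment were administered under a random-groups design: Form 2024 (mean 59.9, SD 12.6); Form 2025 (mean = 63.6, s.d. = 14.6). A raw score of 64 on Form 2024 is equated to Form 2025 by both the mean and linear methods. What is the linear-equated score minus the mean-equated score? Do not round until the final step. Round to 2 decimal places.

Mean-equated: 64 + (63.6 − 59.9) = 67.70
Linear-equated: (14.6/12.6)(64 − 59.9) + 63.6 = 68.351
Difference = 68.351 − 67.70 = 0.65

0.65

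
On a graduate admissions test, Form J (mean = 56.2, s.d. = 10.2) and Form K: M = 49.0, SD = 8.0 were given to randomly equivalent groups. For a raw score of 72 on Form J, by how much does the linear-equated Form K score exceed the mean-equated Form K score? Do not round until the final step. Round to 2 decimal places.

Mean-equated: 72 + (49.0 − 56.2) = 64.80
Linear-equated: (8.0/10.2)(72 − 56.2) + 49.0 = 61.392
Difference = 61.392 − 64.80 = -3.41

-3.41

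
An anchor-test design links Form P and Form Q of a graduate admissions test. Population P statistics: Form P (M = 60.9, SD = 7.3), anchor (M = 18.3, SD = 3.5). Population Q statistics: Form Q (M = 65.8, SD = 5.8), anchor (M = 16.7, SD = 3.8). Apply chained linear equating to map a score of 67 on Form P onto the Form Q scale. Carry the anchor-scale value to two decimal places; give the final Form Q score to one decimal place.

Form P → anchor (Population P): v = (3.5/7.3)(67 − 60.9) + 18.3 = 21.22
anchor → Form Q (Population Q): y = (5.8/3.8)(21.22 − 16.7) + 65.8 = 72.7

72.7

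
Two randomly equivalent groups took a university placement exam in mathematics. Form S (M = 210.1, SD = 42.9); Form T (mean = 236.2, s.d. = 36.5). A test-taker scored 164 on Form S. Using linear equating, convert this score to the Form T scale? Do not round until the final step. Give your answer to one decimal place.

197.0

Linear equating: y = (SD_Y/SD_X)(x − M_X) + M_Y
y = (36.5/42.9)(164 − 210.1) + 236.2
y = 0.850816 × -46.1 + 236.2 = -39.2226 + 236.2 = 197.0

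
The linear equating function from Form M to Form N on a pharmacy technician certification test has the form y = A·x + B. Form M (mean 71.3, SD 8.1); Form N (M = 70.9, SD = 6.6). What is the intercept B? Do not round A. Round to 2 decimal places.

12.80

A = SD_Y / SD_X = 6.6 / 8.1 = 0.814815
B = M_Y − A·M_X = 70.9 − 0.814815 × 71.3 = 12.80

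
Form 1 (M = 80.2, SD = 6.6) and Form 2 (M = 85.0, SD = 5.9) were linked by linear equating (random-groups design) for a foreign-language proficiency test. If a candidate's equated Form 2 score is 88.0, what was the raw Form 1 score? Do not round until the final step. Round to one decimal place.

83.6

Invert y = (SD_Y/SD_X)(x − M_X) + M_Y:
x = (SD_X/SD_Y)(y − M_Y) + M_X = (6.6/5.9)(88.0 − 85.0) + 80.2
x = 1.118644 × 3.000 + 80.2 = 83.6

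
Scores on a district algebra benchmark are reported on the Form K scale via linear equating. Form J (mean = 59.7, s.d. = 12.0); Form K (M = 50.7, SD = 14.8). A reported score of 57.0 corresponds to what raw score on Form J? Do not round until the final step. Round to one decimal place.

Invert y = (SD_Y/SD_X)(x − M_X) + M_Y:
x = (SD_X/SD_Y)(y − M_Y) + M_X = (12.0/14.8)(57.0 − 50.7) + 59.7
x = 0.810811 × 6.300 + 59.7 = 64.8

64.8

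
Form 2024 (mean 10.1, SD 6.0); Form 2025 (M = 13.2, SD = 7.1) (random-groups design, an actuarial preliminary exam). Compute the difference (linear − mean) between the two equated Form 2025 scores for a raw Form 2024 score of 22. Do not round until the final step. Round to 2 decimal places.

2.18

Mean-equated: 22 + (13.2 − 10.1) = 25.10
Linear-equated: (7.1/6.0)(22 − 10.1) + 13.2 = 27.282
Difference = 27.282 − 25.10 = 2.18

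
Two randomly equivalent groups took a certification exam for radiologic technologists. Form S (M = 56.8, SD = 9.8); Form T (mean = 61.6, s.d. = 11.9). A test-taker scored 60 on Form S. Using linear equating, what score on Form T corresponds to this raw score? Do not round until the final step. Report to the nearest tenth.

Linear equating: y = (SD_Y/SD_X)(x − M_X) + M_Y
y = (11.9/9.8)(60 − 56.8) + 61.6
y = 1.214286 × 3.2 + 61.6 = 3.8857 + 61.6 = 65.5

65.5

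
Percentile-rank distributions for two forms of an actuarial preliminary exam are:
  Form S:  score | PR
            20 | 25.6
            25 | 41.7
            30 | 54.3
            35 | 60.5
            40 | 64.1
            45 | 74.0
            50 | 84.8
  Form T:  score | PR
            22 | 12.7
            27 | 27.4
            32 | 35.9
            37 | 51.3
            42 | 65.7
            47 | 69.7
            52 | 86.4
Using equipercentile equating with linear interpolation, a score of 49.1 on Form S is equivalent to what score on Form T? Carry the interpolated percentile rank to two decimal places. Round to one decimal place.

50.9

PR of 49.1 on Form S: 74.0 + (49.1 − 45)/(50 − 45) × (84.8 − 74.0) = 82.86
On Form T, PR 82.86 falls between score 47 (PR 69.7) and 52 (PR 86.4).
Interpolate: 47 + (82.86 − 69.7)/(86.4 − 69.7) × (52 − 47) = 50.9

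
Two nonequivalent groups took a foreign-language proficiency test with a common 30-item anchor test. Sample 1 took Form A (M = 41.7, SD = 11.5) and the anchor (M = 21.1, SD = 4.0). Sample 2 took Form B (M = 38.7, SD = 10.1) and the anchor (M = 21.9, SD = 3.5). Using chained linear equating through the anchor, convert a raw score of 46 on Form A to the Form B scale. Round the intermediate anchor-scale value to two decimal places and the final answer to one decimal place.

Form A → anchor (Sample 1): v = (4.0/11.5)(46 − 41.7) + 21.1 = 22.60
anchor → Form B (Sample 2): y = (10.1/3.5)(22.60 − 21.9) + 38.7 = 40.7

40.7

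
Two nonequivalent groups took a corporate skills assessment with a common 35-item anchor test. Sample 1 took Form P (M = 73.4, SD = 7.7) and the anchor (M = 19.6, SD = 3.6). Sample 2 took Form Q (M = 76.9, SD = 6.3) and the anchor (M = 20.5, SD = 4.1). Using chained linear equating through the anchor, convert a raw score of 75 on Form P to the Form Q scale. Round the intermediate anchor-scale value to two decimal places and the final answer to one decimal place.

76.7

Form P → anchor (Sample 1): v = (3.6/7.7)(75 − 73.4) + 19.6 = 20.35
anchor → Form Q (Sample 2): y = (6.3/4.1)(20.35 − 20.5) + 76.9 = 76.7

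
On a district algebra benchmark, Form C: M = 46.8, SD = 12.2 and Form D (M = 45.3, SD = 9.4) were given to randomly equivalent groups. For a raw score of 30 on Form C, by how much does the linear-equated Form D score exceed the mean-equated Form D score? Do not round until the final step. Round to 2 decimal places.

3.86

Mean-equated: 30 + (45.3 − 46.8) = 28.50
Linear-equated: (9.4/12.2)(30 − 46.8) + 45.3 = 32.356
Difference = 32.356 − 28.50 = 3.86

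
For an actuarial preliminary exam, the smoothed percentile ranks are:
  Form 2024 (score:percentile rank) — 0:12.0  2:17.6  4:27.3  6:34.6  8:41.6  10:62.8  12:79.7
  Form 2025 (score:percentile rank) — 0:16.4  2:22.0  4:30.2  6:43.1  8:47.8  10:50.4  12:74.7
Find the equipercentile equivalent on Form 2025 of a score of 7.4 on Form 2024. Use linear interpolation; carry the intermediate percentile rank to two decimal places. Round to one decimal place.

5.4

PR of 7.4 on Form 2024: 34.6 + (7.4 − 6)/(8 − 6) × (41.6 − 34.6) = 39.50
On Form 2025, PR 39.50 falls between score 4 (PR 30.2) and 6 (PR 43.1).
Interpolate: 4 + (39.50 − 30.2)/(43.1 − 30.2) × (6 − 4) = 5.4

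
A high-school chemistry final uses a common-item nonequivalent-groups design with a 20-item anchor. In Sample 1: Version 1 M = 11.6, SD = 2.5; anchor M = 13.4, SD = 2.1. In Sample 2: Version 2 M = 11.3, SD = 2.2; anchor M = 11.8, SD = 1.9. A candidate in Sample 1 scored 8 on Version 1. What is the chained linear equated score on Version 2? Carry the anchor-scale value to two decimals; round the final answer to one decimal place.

9.7

Version 1 → anchor (Sample 1): v = (2.1/2.5)(8 − 11.6) + 13.4 = 10.38
anchor → Version 2 (Sample 2): y = (2.2/1.9)(10.38 − 11.8) + 11.3 = 9.7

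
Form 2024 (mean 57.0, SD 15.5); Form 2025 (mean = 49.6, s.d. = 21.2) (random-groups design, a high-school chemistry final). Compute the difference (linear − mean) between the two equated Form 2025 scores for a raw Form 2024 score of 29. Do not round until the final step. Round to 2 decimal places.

-10.30

Mean-equated: 29 + (49.6 − 57.0) = 21.60
Linear-equated: (21.2/15.5)(29 − 57.0) + 49.6 = 11.303
Difference = 11.303 − 21.60 = -10.30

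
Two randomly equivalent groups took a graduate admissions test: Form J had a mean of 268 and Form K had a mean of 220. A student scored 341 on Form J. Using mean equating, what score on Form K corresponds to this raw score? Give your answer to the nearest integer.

Mean equating: y = x + (M_Y − M_X) = 341 + (220 − 268) = 293

293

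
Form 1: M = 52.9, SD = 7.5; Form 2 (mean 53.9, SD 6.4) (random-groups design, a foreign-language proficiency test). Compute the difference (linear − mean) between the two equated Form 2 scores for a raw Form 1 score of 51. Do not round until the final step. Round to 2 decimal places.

Mean-equated: 51 + (53.9 − 52.9) = 52.00
Linear-equated: (6.4/7.5)(51 − 52.9) + 53.9 = 52.279
Difference = 52.279 − 52.00 = 0.28

0.28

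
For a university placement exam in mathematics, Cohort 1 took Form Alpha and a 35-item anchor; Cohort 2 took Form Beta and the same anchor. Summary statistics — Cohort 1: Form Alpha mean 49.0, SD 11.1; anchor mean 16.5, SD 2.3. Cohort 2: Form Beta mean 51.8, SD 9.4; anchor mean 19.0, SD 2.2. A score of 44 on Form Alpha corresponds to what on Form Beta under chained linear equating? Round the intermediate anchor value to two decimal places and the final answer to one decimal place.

Form Alpha → anchor (Cohort 1): v = (2.3/11.1)(44 − 49.0) + 16.5 = 15.46
anchor → Form Beta (Cohort 2): y = (9.4/2.2)(15.46 − 19.0) + 51.8 = 36.7

36.7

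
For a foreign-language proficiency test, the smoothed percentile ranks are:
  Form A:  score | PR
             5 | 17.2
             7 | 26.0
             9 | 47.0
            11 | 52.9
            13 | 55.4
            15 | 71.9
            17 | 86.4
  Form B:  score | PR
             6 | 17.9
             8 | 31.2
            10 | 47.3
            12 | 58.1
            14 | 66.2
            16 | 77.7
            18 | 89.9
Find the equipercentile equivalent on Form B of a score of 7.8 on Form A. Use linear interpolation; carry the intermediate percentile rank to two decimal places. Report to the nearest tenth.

8.4

PR of 7.8 on Form A: 26.0 + (7.8 − 7)/(9 − 7) × (47.0 − 26.0) = 34.40
On Form B, PR 34.40 falls between score 8 (PR 31.2) and 10 (PR 47.3).
Interpolate: 8 + (34.40 − 31.2)/(47.3 − 31.2) × (10 − 8) = 8.4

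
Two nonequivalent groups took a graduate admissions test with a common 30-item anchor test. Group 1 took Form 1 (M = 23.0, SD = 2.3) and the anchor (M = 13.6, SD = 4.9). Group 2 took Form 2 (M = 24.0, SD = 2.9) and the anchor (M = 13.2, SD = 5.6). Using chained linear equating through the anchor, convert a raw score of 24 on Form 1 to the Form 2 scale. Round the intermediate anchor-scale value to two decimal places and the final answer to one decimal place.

25.3

Form 1 → anchor (Group 1): v = (4.9/2.3)(24 − 23.0) + 13.6 = 15.73
anchor → Form 2 (Group 2): y = (2.9/5.6)(15.73 − 13.2) + 24.0 = 25.3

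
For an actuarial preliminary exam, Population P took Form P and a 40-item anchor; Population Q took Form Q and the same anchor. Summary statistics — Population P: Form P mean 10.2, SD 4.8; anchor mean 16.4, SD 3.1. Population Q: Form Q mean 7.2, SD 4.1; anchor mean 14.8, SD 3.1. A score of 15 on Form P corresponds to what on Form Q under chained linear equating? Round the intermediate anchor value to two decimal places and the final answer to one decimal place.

13.4

Form P → anchor (Population P): v = (3.1/4.8)(15 − 10.2) + 16.4 = 19.50
anchor → Form Q (Population Q): y = (4.1/3.1)(19.50 − 14.8) + 7.2 = 13.4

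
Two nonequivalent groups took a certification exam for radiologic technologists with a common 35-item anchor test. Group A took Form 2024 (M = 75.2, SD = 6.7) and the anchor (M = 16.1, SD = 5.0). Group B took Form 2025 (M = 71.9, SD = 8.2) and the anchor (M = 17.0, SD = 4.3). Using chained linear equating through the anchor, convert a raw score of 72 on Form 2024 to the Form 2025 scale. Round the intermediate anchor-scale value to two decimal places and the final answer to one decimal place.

65.6

Form 2024 → anchor (Group A): v = (5.0/6.7)(72 − 75.2) + 16.1 = 13.71
anchor → Form 2025 (Group B): y = (8.2/4.3)(13.71 − 17.0) + 71.9 = 65.6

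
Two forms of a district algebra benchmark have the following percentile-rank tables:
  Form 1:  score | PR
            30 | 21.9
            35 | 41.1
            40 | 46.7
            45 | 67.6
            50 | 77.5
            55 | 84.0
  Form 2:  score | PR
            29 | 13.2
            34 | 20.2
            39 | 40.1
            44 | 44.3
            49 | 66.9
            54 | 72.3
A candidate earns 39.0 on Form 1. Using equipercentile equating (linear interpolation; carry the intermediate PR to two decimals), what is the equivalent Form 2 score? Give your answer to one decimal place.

44.3

PR of 39.0 on Form 1: 41.1 + (39.0 − 35)/(40 − 35) × (46.7 − 41.1) = 45.58
On Form 2, PR 45.58 falls between score 44 (PR 44.3) and 49 (PR 66.9).
Interpolate: 44 + (45.58 − 44.3)/(66.9 − 44.3) × (49 − 44) = 44.3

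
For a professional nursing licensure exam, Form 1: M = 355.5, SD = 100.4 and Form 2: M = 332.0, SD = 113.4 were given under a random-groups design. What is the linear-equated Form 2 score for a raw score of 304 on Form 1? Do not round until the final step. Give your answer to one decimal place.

Linear equating: y = (SD_Y/SD_X)(x − M_X) + M_Y
y = (113.4/100.4)(304 − 355.5) + 332.0
y = 1.129482 × -51.5 + 332.0 = -58.1683 + 332.0 = 273.8

273.8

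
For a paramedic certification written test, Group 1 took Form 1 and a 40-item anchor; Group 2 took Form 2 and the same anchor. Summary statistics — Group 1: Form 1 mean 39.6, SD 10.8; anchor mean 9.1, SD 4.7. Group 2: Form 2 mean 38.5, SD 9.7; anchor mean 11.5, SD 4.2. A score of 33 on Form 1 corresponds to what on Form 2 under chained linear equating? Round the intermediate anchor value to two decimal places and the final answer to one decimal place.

26.3

Form 1 → anchor (Group 1): v = (4.7/10.8)(33 − 39.6) + 9.1 = 6.23
anchor → Form 2 (Group 2): y = (9.7/4.2)(6.23 − 11.5) + 38.5 = 26.3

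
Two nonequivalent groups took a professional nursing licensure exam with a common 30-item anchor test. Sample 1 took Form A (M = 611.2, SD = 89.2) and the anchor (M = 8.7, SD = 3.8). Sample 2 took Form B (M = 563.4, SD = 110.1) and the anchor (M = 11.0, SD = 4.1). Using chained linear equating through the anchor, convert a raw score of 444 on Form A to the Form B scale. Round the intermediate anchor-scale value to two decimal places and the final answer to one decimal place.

310.4

Form A → anchor (Sample 1): v = (3.8/89.2)(444 − 611.2) + 8.7 = 1.58
anchor → Form B (Sample 2): y = (110.1/4.1)(1.58 − 11.0) + 563.4 = 310.4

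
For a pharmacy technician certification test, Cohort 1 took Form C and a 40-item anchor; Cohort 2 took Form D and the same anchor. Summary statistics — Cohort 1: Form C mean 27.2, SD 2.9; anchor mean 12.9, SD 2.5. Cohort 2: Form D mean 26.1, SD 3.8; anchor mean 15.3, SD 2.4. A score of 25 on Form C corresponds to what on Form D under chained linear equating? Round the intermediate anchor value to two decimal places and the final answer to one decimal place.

19.3

Form C → anchor (Cohort 1): v = (2.5/2.9)(25 − 27.2) + 12.9 = 11.00
anchor → Form D (Cohort 2): y = (3.8/2.4)(11.00 − 15.3) + 26.1 = 19.3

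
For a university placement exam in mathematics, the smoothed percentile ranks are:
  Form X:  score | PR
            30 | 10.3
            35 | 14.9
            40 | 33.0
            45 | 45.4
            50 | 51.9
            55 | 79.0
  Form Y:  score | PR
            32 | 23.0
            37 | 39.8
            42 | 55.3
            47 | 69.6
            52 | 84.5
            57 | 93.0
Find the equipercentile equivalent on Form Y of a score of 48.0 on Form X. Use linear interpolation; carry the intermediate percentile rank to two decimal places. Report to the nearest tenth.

40.1

PR of 48.0 on Form X: 45.4 + (48.0 − 45)/(50 − 45) × (51.9 − 45.4) = 49.30
On Form Y, PR 49.30 falls between score 37 (PR 39.8) and 42 (PR 55.3).
Interpolate: 37 + (49.30 − 39.8)/(55.3 − 39.8) × (42 − 37) = 40.1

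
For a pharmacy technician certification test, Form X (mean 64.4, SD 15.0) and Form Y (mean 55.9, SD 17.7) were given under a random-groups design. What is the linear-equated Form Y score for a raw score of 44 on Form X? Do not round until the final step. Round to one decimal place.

31.8

Linear equating: y = (SD_Y/SD_X)(x − M_X) + M_Y
y = (17.7/15.0)(44 − 64.4) + 55.9
y = 1.180000 × -20.4 + 55.9 = -24.0720 + 55.9 = 31.8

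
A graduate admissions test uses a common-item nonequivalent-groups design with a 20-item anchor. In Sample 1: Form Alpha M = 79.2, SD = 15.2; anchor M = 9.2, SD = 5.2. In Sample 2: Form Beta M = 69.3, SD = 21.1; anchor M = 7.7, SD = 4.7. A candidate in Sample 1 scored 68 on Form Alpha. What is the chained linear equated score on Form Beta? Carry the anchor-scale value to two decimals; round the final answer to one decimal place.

58.8

Form Alpha → anchor (Sample 1): v = (5.2/15.2)(68 − 79.2) + 9.2 = 5.37
anchor → Form Beta (Sample 2): y = (21.1/4.7)(5.37 − 7.7) + 69.3 = 58.8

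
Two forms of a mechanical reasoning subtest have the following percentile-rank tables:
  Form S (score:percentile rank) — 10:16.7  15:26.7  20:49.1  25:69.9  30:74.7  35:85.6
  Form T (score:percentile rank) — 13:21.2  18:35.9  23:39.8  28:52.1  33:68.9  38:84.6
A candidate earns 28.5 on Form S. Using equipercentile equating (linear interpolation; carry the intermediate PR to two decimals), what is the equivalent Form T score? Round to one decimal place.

34.4

PR of 28.5 on Form S: 69.9 + (28.5 − 25)/(30 − 25) × (74.7 − 69.9) = 73.26
On Form T, PR 73.26 falls between score 33 (PR 68.9) and 38 (PR 84.6).
Interpolate: 33 + (73.26 − 68.9)/(84.6 − 68.9) × (38 − 33) = 34.4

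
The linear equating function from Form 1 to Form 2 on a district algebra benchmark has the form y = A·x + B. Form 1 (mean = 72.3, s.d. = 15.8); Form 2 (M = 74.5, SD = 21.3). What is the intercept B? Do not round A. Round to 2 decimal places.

A = SD_Y / SD_X = 21.3 / 15.8 = 1.348101
B = M_Y − A·M_X = 74.5 − 1.348101 × 72.3 = -22.97

-22.97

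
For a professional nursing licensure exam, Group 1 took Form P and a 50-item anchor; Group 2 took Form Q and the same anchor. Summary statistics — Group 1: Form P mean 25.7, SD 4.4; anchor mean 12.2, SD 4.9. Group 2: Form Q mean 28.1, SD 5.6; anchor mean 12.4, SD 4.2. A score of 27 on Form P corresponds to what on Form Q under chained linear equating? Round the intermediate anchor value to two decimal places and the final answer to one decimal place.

29.8

Form P → anchor (Group 1): v = (4.9/4.4)(27 − 25.7) + 12.2 = 13.65
anchor → Form Q (Group 2): y = (5.6/4.2)(13.65 − 12.4) + 28.1 = 29.8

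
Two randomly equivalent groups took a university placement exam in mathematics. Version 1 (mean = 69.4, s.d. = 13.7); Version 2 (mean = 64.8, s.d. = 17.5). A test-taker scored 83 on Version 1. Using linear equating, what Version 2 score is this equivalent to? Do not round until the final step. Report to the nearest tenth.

82.2

Linear equating: y = (SD_Y/SD_X)(x − M_X) + M_Y
y = (17.5/13.7)(83 − 69.4) + 64.8
y = 1.277372 × 13.6 + 64.8 = 17.3723 + 64.8 = 82.2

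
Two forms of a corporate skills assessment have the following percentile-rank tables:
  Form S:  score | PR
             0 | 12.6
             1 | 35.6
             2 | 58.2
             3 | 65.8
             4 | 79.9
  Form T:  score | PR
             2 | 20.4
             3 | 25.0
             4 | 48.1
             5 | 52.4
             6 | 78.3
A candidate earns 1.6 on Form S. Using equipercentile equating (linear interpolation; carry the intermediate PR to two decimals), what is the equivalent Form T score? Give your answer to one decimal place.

PR of 1.6 on Form S: 35.6 + (1.6 − 1)/(2 − 1) × (58.2 − 35.6) = 49.16
On Form T, PR 49.16 falls between score 4 (PR 48.1) and 5 (PR 52.4).
Interpolate: 4 + (49.16 − 48.1)/(52.4 − 48.1) × (5 − 4) = 4.2

4.2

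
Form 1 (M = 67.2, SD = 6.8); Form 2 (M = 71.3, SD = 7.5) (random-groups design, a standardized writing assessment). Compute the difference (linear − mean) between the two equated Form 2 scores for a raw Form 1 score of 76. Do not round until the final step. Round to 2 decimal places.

Mean-equated: 76 + (71.3 − 67.2) = 80.10
Linear-equated: (7.5/6.8)(76 − 67.2) + 71.3 = 81.006
Difference = 81.006 − 80.10 = 0.91

0.91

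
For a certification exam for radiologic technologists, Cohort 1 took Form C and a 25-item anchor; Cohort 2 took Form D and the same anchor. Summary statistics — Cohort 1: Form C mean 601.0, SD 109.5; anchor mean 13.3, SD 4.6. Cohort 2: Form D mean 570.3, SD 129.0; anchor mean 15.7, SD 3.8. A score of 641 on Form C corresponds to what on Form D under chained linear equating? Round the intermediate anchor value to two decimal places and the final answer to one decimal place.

545.9

Form C → anchor (Cohort 1): v = (4.6/109.5)(641 − 601.0) + 13.3 = 14.98
anchor → Form D (Cohort 2): y = (129.0/3.8)(14.98 − 15.7) + 570.3 = 545.9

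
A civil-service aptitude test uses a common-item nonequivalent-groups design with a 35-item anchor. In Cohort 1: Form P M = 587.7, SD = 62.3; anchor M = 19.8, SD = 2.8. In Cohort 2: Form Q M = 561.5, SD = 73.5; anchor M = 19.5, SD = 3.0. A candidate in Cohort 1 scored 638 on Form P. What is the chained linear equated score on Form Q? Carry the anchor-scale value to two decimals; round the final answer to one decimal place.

624.2

Form P → anchor (Cohort 1): v = (2.8/62.3)(638 − 587.7) + 19.8 = 22.06
anchor → Form Q (Cohort 2): y = (73.5/3.0)(22.06 − 19.5) + 561.5 = 624.2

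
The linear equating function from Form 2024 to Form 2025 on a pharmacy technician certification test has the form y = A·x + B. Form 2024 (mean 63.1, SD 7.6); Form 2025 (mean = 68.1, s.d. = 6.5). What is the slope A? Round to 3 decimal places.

0.855

A = SD_Y / SD_X = 6.5 / 7.6 = 0.855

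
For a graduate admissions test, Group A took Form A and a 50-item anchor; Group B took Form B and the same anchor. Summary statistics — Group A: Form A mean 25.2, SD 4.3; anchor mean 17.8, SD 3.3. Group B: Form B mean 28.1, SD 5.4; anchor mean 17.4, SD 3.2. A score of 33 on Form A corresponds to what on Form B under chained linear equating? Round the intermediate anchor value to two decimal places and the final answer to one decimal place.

Form A → anchor (Group A): v = (3.3/4.3)(33 − 25.2) + 17.8 = 23.79
anchor → Form B (Group B): y = (5.4/3.2)(23.79 − 17.4) + 28.1 = 38.9

38.9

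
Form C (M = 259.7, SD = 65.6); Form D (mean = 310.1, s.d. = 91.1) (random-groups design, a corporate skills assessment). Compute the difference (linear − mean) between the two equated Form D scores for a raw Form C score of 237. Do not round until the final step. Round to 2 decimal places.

-8.82

Mean-equated: 237 + (310.1 − 259.7) = 287.40
Linear-equated: (91.1/65.6)(237 − 259.7) + 310.1 = 278.576
Difference = 278.576 − 287.40 = -8.82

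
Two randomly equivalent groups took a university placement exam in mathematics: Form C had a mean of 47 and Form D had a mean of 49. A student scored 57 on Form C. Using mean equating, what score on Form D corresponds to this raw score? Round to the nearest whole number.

59

Mean equating: y = x + (M_Y − M_X) = 57 + (49 − 47) = 59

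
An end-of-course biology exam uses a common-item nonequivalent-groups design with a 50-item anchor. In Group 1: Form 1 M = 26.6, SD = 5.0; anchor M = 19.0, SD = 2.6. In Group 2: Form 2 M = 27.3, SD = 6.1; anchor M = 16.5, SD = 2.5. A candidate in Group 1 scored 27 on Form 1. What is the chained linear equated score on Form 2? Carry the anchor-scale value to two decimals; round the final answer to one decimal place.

Form 1 → anchor (Group 1): v = (2.6/5.0)(27 − 26.6) + 19.0 = 19.21
anchor → Form 2 (Group 2): y = (6.1/2.5)(19.21 − 16.5) + 27.3 = 33.9

33.9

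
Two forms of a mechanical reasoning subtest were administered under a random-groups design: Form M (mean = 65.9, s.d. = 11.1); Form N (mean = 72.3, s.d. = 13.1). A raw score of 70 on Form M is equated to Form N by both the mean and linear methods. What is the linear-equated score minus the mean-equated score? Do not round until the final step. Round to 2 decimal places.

Mean-equated: 70 + (72.3 − 65.9) = 76.40
Linear-equated: (13.1/11.1)(70 − 65.9) + 72.3 = 77.139
Difference = 77.139 − 76.40 = 0.74

0.74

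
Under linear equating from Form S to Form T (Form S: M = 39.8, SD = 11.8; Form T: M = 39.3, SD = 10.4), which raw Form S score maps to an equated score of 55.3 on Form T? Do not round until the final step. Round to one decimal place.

58.0

Invert y = (SD_Y/SD_X)(x − M_X) + M_Y:
x = (SD_X/SD_Y)(y − M_Y) + M_X = (11.8/10.4)(55.3 − 39.3) + 39.8
x = 1.134615 × 16.000 + 39.8 = 58.0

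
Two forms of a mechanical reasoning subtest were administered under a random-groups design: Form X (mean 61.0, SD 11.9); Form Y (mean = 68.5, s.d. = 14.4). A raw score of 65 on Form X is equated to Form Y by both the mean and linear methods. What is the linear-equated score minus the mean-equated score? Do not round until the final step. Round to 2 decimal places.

Mean-equated: 65 + (68.5 − 61.0) = 72.50
Linear-equated: (14.4/11.9)(65 − 61.0) + 68.5 = 73.340
Difference = 73.340 − 72.50 = 0.84

0.84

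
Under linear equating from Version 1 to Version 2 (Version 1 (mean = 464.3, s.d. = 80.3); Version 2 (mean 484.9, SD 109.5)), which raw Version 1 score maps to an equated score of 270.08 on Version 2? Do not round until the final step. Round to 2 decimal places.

Invert y = (SD_Y/SD_X)(x − M_X) + M_Y:
x = (SD_X/SD_Y)(y − M_Y) + M_X = (80.3/109.5)(270.08 − 484.9) + 464.3
x = 0.733333 × -214.820 + 464.3 = 306.77

306.77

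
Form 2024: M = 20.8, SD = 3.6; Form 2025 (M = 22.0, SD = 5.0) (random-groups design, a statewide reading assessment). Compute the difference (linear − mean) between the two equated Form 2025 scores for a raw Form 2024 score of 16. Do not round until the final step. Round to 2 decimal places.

Mean-equated: 16 + (22.0 − 20.8) = 17.20
Linear-equated: (5.0/3.6)(16 − 20.8) + 22.0 = 15.333
Difference = 15.333 − 17.20 = -1.87

-1.87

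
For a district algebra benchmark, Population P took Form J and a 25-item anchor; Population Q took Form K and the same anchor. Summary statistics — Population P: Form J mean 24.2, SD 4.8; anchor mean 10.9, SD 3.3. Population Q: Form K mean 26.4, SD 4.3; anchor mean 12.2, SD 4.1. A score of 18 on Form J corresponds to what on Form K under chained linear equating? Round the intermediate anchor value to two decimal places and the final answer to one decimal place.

Form J → anchor (Population P): v = (3.3/4.8)(18 − 24.2) + 10.9 = 6.64
anchor → Form K (Population Q): y = (4.3/4.1)(6.64 − 12.2) + 26.4 = 20.6

20.6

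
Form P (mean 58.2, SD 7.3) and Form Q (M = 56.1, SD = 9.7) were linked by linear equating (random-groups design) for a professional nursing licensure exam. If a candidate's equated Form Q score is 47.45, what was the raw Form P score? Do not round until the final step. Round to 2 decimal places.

51.69

Invert y = (SD_Y/SD_X)(x − M_X) + M_Y:
x = (SD_X/SD_Y)(y − M_Y) + M_X = (7.3/9.7)(47.45 − 56.1) + 58.2
x = 0.752577 × -8.650 + 58.2 = 51.69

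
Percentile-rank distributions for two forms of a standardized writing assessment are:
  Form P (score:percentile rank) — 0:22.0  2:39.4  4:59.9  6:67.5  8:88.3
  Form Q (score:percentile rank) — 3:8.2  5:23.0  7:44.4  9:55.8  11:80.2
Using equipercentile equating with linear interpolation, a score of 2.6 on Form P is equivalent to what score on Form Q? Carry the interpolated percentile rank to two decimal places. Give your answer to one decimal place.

7.2

PR of 2.6 on Form P: 39.4 + (2.6 − 2)/(4 − 2) × (59.9 − 39.4) = 45.55
On Form Q, PR 45.55 falls between score 7 (PR 44.4) and 9 (PR 55.8).
Interpolate: 7 + (45.55 − 44.4)/(55.8 − 44.4) × (9 − 7) = 7.2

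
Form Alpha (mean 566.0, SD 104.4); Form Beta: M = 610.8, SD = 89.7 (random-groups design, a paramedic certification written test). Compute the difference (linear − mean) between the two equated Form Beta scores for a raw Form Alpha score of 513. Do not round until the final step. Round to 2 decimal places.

Mean-equated: 513 + (610.8 − 566.0) = 557.80
Linear-equated: (89.7/104.4)(513 − 566.0) + 610.8 = 565.263
Difference = 565.263 − 557.80 = 7.46

7.46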